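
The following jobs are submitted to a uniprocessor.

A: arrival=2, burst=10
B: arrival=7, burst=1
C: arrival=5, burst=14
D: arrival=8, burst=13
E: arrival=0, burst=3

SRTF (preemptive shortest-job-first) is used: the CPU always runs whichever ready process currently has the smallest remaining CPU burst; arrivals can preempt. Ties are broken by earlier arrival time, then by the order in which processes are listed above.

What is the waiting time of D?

Gantt: | E 0-3 | A 3-7 | B 7-8 | A 8-14 | D 14-27 | C 27-41 |
Completion: A=14  B=8  C=41  D=27  E=3
Waiting(D) = turnaround − burst = 19 − 13 = 6

6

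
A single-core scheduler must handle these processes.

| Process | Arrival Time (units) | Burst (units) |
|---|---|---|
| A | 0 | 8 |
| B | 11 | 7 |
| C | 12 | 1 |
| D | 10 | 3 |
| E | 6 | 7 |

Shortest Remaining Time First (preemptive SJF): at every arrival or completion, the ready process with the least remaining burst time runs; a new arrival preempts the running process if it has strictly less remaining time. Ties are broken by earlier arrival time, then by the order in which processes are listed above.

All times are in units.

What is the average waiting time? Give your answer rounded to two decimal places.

Schedule: | A 0-8 | E 8-10 | D 10-13 | C 13-14 | E 14-19 | B 19-26 |
Completion: A=8  B=26  C=14  D=13  E=19
Turnaround (C−A): A=8  B=15  C=2  D=3  E=13
Waiting times: A=0, B=8, C=1, D=0, E=6
Average waiting = (0+8+1+0+6) / 5 = 15/5 = 3.00

3.00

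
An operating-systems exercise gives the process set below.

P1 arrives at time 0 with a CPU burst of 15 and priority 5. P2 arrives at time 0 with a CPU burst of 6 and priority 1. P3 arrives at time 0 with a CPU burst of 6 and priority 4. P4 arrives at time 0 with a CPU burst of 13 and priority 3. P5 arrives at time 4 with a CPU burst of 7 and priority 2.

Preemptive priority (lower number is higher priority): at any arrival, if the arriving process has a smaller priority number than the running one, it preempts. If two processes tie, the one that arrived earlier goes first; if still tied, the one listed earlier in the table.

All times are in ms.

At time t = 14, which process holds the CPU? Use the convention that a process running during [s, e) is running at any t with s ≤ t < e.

Schedule: | P2 0-6 | P5 6-13 | P4 13-26 | P3 26-32 | P1 32-47 |
Completion: P1=47  P2=6  P3=32  P4=26  P5=13

P4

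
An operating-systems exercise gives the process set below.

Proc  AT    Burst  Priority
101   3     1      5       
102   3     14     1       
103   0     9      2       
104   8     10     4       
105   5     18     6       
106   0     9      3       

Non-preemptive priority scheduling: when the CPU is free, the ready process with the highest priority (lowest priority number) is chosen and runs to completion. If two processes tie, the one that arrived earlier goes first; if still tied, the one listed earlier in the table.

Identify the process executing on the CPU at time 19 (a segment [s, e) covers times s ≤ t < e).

102

Gantt: | 103 0-9 | 102 9-23 | 106 23-32 | 104 32-42 | 101 42-43 | 105 43-61 |
Completion: 101=43  102=23  103=9  104=42  105=61  106=32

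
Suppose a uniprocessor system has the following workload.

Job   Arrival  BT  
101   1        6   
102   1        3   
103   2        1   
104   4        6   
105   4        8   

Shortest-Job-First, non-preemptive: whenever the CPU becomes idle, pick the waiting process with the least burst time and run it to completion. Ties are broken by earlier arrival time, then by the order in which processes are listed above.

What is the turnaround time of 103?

Timeline: | idle 0-1 | 102 1-4 | 103 4-5 | 101 5-11 | 104 11-17 | 105 17-25 |
Completion: 101=11  102=4  103=5  104=17  105=25
Turnaround (C−A): 101=10  102=3  103=3  104=13  105=21
Turnaround(103) = completion − arrival = 5 − 2 = 3

3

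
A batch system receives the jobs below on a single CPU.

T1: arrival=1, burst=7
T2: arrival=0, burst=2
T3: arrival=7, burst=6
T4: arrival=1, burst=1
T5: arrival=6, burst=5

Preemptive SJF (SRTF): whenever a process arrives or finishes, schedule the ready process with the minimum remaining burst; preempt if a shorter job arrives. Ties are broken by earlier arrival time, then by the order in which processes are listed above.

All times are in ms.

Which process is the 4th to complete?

T5

Timeline: | T2 0-2 | T4 2-3 | T1 3-10 | T5 10-15 | T3 15-21 |
Completion: T1=10  T2=2  T3=21  T4=3  T5=15
Finish order: T2 → T4 → T1 → T5 → T3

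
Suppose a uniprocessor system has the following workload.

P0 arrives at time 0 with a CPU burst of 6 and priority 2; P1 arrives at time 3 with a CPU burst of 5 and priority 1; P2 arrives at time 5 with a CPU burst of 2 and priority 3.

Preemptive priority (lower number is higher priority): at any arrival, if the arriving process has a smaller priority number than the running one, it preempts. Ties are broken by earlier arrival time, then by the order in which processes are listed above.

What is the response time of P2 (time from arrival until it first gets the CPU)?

Gantt: | P0 0-3 | P1 3-8 | P0 8-11 | P2 11-13 |
Completion: P0=11  P1=8  P2=13
Turnaround (C−A): P0=11  P1=5  P2=8
Response(P2) = first start − arrival = 11 − 5 = 6

6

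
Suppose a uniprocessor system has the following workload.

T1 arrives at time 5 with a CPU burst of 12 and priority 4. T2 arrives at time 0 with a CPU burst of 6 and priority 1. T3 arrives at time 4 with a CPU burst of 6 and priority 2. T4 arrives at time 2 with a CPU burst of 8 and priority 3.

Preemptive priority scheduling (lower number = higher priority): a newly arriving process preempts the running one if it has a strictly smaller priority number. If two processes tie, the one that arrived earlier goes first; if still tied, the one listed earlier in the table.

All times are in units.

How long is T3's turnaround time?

Schedule: | T2 0-6 | T3 6-12 | T4 12-20 | T1 20-32 |
Completion: T1=32  T2=6  T3=12  T4=20
Turnaround(T3) = completion − arrival = 12 − 4 = 8

8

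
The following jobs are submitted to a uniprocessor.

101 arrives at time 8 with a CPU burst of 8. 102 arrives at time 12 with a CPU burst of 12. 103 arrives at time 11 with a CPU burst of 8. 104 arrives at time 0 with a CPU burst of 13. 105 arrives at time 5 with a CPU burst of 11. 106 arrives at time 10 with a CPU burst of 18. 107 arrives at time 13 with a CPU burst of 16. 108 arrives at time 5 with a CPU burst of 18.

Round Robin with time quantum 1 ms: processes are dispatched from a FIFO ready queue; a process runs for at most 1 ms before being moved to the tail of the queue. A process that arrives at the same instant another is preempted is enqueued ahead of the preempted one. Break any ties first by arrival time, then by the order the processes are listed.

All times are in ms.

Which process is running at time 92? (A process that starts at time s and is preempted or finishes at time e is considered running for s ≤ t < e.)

107

Schedule: | 104 0-5 | 105 5-6 | 108 6-7 | 104 7-8 | 105 8-9 | 108 9-10 | 101 10-11 | 104 11-12 | 105 12-13 | 106 13-14 | 108 14-15 | 103 15-16 | 101 16-17 | 102 17-18 | 104 18-19 | 107 19-20 | 105 20-21 | 106 21-22 | 108 22-23 | 103 23-24 | 101 24-25 | 102 25-26 | 104 26-27 | 107 27-28 | 105 28-29 | 106 29-30 | 108 30-31 | 103 31-32 | 101 32-33 | 102 33-34 | 104 34-35 | 107 35-36 | 105 36-37 | 106 37-38 | 108 38-39 | 103 39-40 | 101 40-41 | 102 41-42 | 104 42-43 | 107 43-44 | 105 44-45 | 106 45-46 | 108 46-47 | 103 47-48 | 101 48-49 | 102 49-50 | 104 50-51 | 107 51-52 | 105 52-53 | 106 53-54 | 108 54-55 | 103 55-56 | 101 56-57 | 102 57-58 | 104 58-59 | 107 59-60 | 105 60-61 | 106 61-62 | 108 62-63 | 103 63-64 | 101 64-65 | 102 65-66 | 107 66-67 | 105 67-68 | 106 68-69 | 108 69-70 | 103 70-71 | 102 71-72 | 107 72-73 | 105 73-74 | 106 74-75 | 108 75-76 | 102 76-77 | 107 77-78 | 106 78-79 | 108 79-80 | 102 80-81 | 107 81-82 | 106 82-83 | 108 83-84 | 102 84-85 | 107 85-86 | 106 86-87 | 108 87-88 | 102 88-89 | 107 89-90 | 106 90-91 | 108 91-92 | 107 92-93 | 106 93-94 | 108 94-95 | 107 95-96 | 106 96-97 | 108 97-98 | 107 98-99 | 106 99-100 | 108 100-101 | 107 101-102 | 106 102-104 |
Completion: 101=65  102=89  103=71  104=59  105=74  106=104  107=102  108=101
Turnaround (C−A): 101=57  102=77  103=60  104=59  105=69  106=94  107=89  108=96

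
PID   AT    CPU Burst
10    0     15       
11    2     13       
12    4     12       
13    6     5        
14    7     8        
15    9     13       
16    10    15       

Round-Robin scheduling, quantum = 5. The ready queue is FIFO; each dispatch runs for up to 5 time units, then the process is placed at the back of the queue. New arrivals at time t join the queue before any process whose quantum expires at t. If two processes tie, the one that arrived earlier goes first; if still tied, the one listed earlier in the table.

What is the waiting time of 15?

54

Timeline: | 10 0-5 | 11 5-10 | 12 10-15 | 10 15-20 | 13 20-25 | 14 25-30 | 15 30-35 | 16 35-40 | 11 40-45 | 12 45-50 | 10 50-55 | 14 55-58 | 15 58-63 | 16 63-68 | 11 68-71 | 12 71-73 | 15 73-76 | 16 76-81 |
Completion: 10=55  11=71  12=73  13=25  14=58  15=76  16=81
Turnaround (C−A): 10=55  11=69  12=69  13=19  14=51  15=67  16=71
Waiting(15) = turnaround − burst = 67 − 13 = 54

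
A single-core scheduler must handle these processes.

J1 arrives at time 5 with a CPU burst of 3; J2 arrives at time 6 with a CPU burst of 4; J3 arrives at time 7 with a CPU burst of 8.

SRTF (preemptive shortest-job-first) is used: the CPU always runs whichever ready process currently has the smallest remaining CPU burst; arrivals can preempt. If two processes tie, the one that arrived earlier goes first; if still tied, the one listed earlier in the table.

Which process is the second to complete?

J2

Gantt: | idle 0-5 | J1 5-8 | J2 8-12 | J3 12-20 |
Completion: J1=8  J2=12  J3=20
Turnaround (C−A): J1=3  J2=6  J3=13
Finish order: J1 → J2 → J3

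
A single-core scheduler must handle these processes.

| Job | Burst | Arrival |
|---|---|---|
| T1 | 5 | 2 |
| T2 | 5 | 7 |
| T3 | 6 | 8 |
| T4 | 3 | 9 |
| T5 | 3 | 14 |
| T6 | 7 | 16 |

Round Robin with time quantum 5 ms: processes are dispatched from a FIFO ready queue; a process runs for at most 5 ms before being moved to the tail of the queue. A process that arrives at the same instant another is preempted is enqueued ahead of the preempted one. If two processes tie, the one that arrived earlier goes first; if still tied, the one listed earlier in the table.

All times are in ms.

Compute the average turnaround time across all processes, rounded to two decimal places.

11.00

Timeline: | idle 0-2 | T1 2-7 | T2 7-12 | T3 12-17 | T4 17-20 | T5 20-23 | T6 23-28 | T3 28-29 | T6 29-31 |
Completion: T1=7  T2=12  T3=29  T4=20  T5=23  T6=31
Turnaround times: T1=5, T2=5, T3=21, T4=11, T5=9, T6=15
Average turnaround = (5+5+21+11+9+15) / 6 = 66/6 = 11.00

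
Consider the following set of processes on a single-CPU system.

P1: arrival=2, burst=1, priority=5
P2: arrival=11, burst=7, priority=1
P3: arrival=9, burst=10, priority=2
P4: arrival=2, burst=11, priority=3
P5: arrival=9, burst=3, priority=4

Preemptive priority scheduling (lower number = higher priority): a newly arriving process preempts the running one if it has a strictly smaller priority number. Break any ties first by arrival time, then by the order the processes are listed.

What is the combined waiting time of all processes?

Timeline: | idle 0-2 | P4 2-9 | P3 9-11 | P2 11-18 | P3 18-26 | P4 26-30 | P5 30-33 | P1 33-34 |
Completion: P1=34  P2=18  P3=26  P4=30  P5=33
Turnaround (C−A): P1=32  P2=7  P3=17  P4=28  P5=24
Waiting = turnaround − burst: P1=31, P2=0, P3=7, P4=17, P5=21
Total waiting = 31 + 0 + 7 + 17 + 21 = 76

76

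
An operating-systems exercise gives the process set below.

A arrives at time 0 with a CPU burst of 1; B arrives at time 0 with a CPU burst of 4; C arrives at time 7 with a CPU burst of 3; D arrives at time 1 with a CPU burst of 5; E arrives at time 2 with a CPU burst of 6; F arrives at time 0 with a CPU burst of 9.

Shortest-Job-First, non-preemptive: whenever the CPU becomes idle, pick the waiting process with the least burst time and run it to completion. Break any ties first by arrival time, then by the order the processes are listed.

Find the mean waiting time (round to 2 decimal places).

Timeline: | A 0-1 | B 1-5 | D 5-10 | C 10-13 | E 13-19 | F 19-28 |
Completion: A=1  B=5  C=13  D=10  E=19  F=28
Waiting times: A=0, B=1, C=3, D=4, E=11, F=19
Average waiting = (0+1+3+4+11+19) / 6 = 38/6 = 6.33

6.33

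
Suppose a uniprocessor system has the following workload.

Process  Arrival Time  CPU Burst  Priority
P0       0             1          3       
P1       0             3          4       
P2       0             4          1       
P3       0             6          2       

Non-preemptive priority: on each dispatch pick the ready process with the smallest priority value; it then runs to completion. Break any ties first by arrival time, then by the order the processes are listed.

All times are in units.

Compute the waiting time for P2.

Timeline: | P2 0-4 | P3 4-10 | P0 10-11 | P1 11-14 |
Completion: P0=11  P1=14  P2=4  P3=10
Turnaround (C−A): P0=11  P1=14  P2=4  P3=10
Waiting(P2) = turnaround − burst = 4 − 4 = 0

0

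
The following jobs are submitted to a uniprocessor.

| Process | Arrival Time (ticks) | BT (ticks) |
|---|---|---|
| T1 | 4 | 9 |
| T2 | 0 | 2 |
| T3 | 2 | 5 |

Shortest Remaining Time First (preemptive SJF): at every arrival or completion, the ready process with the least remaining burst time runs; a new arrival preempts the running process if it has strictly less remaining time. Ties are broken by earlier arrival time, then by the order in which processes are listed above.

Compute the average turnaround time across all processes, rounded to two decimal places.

6.33

Schedule: | T2 0-2 | T3 2-7 | T1 7-16 |
Completion: T1=16  T2=2  T3=7
Turnaround (C−A): T1=12  T2=2  T3=5
Turnaround times: T1=12, T2=2, T3=5
Average turnaround = (12+2+5) / 3 = 19/3 = 6.33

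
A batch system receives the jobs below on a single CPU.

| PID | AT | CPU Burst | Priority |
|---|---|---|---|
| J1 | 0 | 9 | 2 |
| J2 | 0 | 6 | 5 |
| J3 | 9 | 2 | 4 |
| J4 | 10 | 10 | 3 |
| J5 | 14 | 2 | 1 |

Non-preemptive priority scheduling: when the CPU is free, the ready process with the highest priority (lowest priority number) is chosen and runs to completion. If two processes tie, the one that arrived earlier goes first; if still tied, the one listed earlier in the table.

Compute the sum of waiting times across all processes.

Schedule: | J1 0-9 | J3 9-11 | J4 11-21 | J5 21-23 | J2 23-29 |
Completion: J1=9  J2=29  J3=11  J4=21  J5=23
Waiting = turnaround − burst: J1=0, J2=23, J3=0, J4=1, J5=7
Total waiting = 0 + 23 + 0 + 1 + 7 = 31

31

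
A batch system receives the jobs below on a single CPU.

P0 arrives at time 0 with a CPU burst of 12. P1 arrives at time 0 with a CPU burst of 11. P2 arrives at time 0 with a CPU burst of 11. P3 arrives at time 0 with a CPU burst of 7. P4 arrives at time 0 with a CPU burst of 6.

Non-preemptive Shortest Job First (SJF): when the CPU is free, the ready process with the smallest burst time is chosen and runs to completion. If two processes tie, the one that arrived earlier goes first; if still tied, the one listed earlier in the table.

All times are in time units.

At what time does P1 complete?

Timeline: | P4 0-6 | P3 6-13 | P1 13-24 | P2 24-35 | P0 35-47 |
Completion: P0=47  P1=24  P2=35  P3=13  P4=6
Turnaround (C−A): P0=47  P1=24  P2=35  P3=13  P4=6

24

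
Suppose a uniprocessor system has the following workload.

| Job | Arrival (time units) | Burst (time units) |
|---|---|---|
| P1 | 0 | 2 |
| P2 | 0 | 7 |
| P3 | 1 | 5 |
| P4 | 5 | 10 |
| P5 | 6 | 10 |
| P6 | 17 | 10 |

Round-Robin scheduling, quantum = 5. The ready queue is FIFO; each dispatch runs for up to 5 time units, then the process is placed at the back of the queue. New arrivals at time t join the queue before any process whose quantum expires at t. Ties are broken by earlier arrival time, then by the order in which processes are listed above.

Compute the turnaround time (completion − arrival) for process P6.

27

Gantt: | P1 0-2 | P2 2-7 | P3 7-12 | P4 12-17 | P5 17-22 | P2 22-24 | P6 24-29 | P4 29-34 | P5 34-39 | P6 39-44 |
Completion: P1=2  P2=24  P3=12  P4=34  P5=39  P6=44
Turnaround (C−A): P1=2  P2=24  P3=11  P4=29  P5=33  P6=27
Turnaround(P6) = completion − arrival = 44 − 17 = 27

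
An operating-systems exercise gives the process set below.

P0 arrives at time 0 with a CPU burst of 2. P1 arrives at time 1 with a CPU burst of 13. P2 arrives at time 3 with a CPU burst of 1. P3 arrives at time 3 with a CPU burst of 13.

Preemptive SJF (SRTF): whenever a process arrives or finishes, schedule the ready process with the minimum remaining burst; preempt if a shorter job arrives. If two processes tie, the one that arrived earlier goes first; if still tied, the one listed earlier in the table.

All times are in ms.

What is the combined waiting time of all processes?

Timeline: | P0 0-2 | P1 2-3 | P2 3-4 | P1 4-16 | P3 16-29 |
Completion: P0=2  P1=16  P2=4  P3=29
Turnaround (C−A): P0=2  P1=15  P2=1  P3=26
Waiting = turnaround − burst: P0=0, P1=2, P2=0, P3=13
Total waiting = 0 + 2 + 0 + 13 = 15

15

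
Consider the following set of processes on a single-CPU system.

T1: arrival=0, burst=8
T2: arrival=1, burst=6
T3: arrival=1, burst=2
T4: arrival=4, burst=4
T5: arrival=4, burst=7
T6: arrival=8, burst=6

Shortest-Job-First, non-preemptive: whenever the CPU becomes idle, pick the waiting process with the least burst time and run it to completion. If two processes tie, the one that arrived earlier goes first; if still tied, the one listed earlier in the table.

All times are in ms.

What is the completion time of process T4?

14

Schedule: | T1 0-8 | T3 8-10 | T4 10-14 | T2 14-20 | T6 20-26 | T5 26-33 |
Completion: T1=8  T2=20  T3=10  T4=14  T5=33  T6=26
Turnaround (C−A): T1=8  T2=19  T3=9  T4=10  T5=29  T6=18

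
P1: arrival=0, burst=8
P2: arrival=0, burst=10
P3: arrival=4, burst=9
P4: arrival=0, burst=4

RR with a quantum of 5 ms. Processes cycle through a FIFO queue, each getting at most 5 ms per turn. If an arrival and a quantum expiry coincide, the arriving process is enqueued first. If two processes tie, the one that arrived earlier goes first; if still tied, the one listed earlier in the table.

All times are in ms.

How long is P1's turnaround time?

22

Schedule: | P1 0-5 | P2 5-10 | P4 10-14 | P3 14-19 | P1 19-22 | P2 22-27 | P3 27-31 |
Completion: P1=22  P2=27  P3=31  P4=14
Turnaround(P1) = completion − arrival = 22 − 0 = 22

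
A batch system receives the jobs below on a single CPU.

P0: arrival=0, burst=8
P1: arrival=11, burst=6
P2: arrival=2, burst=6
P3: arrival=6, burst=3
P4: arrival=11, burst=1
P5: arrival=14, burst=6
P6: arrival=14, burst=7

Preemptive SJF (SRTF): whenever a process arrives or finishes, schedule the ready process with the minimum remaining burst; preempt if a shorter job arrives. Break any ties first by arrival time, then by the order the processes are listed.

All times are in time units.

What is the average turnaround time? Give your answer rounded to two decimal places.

11.71

Gantt: | P0 0-8 | P3 8-11 | P4 11-12 | P2 12-18 | P1 18-24 | P5 24-30 | P6 30-37 |
Completion: P0=8  P1=24  P2=18  P3=11  P4=12  P5=30  P6=37
Turnaround times: P0=8, P1=13, P2=16, P3=5, P4=1, P5=16, P6=23
Average turnaround = (8+13+16+5+1+16+23) / 7 = 82/7 = 11.71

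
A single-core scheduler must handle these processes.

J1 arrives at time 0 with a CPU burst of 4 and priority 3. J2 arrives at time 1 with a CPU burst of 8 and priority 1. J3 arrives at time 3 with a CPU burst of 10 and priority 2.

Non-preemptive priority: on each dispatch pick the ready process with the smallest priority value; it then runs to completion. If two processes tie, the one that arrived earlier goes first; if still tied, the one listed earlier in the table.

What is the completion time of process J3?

22

Schedule: | J1 0-4 | J2 4-12 | J3 12-22 |
Completion: J1=4  J2=12  J3=22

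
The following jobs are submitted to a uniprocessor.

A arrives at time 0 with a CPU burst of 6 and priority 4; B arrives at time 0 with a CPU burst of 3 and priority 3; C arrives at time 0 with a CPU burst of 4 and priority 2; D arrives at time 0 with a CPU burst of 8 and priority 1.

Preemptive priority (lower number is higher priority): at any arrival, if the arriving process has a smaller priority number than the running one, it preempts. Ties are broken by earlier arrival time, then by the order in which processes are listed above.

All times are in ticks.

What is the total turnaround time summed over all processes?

Gantt: | D 0-8 | C 8-12 | B 12-15 | A 15-21 |
Completion: A=21  B=15  C=12  D=8
Turnaround (C−A): A=21  B=15  C=12  D=8
Turnaround = completion − arrival: A=21, B=15, C=12, D=8
Total turnaround = 21 + 15 + 12 + 8 = 56

56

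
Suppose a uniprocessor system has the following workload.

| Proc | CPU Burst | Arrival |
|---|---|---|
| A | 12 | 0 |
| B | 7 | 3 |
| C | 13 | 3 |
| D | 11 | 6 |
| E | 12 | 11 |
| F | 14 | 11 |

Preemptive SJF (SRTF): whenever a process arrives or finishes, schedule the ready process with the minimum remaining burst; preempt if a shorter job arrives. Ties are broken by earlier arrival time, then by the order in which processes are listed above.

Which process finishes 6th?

Schedule: | A 0-3 | B 3-10 | A 10-19 | D 19-30 | E 30-42 | C 42-55 | F 55-69 |
Completion: A=19  B=10  C=55  D=30  E=42  F=69
Turnaround (C−A): A=19  B=7  C=52  D=24  E=31  F=58
Finish order: B → A → D → E → C → F

F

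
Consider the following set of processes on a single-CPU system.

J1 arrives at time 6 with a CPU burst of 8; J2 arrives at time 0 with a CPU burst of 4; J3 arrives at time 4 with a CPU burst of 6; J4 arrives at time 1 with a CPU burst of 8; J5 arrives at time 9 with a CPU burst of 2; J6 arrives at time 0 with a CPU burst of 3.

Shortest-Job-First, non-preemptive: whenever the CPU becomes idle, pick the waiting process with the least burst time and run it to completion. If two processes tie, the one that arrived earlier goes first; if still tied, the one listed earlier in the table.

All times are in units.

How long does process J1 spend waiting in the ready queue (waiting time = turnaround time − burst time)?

17

Schedule: | J6 0-3 | J2 3-7 | J3 7-13 | J5 13-15 | J4 15-23 | J1 23-31 |
Completion: J1=31  J2=7  J3=13  J4=23  J5=15  J6=3
Waiting(J1) = turnaround − burst = 25 − 8 = 17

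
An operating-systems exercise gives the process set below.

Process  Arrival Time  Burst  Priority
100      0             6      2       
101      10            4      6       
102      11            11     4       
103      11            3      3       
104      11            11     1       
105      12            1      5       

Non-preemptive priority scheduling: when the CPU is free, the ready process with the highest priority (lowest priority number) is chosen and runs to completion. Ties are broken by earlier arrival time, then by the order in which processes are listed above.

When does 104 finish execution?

25

Gantt: | 100 0-6 | idle 6-10 | 101 10-14 | 104 14-25 | 103 25-28 | 102 28-39 | 105 39-40 |
Completion: 100=6  101=14  102=39  103=28  104=25  105=40
Turnaround (C−A): 100=6  101=4  102=28  103=17  104=14  105=28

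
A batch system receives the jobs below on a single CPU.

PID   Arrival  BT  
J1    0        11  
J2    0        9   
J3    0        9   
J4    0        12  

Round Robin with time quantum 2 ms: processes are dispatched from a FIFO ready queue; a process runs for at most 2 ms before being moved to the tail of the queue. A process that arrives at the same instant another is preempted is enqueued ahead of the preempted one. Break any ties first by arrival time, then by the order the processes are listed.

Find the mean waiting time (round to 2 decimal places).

Schedule: | J1 0-2 | J2 2-4 | J3 4-6 | J4 6-8 | J1 8-10 | J2 10-12 | J3 12-14 | J4 14-16 | J1 16-18 | J2 18-20 | J3 20-22 | J4 22-24 | J1 24-26 | J2 26-28 | J3 28-30 | J4 30-32 | J1 32-34 | J2 34-35 | J3 35-36 | J4 36-38 | J1 38-39 | J4 39-41 |
Completion: J1=39  J2=35  J3=36  J4=41
Turnaround (C−A): J1=39  J2=35  J3=36  J4=41
Waiting times: J1=28, J2=26, J3=27, J4=29
Average waiting = (28+26+27+29) / 4 = 110/4 = 27.50

27.50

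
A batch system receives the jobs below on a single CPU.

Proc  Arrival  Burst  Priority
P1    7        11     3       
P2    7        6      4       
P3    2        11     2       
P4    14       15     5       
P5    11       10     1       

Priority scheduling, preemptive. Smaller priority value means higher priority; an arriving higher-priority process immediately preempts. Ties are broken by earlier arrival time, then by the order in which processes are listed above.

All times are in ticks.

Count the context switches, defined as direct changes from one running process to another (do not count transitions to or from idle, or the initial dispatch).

5

Timeline: | idle 0-2 | P3 2-11 | P5 11-21 | P3 21-23 | P1 23-34 | P2 34-40 | P4 40-55 |
Completion: P1=34  P2=40  P3=23  P4=55  P5=21
Turnaround (C−A): P1=27  P2=33  P3=21  P4=41  P5=10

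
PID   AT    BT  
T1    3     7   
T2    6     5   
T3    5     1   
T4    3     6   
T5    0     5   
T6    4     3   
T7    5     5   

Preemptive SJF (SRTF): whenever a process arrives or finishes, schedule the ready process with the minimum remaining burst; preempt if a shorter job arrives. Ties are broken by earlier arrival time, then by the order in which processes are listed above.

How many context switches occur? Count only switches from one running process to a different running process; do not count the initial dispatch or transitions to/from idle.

Timeline: | T5 0-5 | T3 5-6 | T6 6-9 | T7 9-14 | T2 14-19 | T4 19-25 | T1 25-32 |
Completion: T1=32  T2=19  T3=6  T4=25  T5=5  T6=9  T7=14
Turnaround (C−A): T1=29  T2=13  T3=1  T4=22  T5=5  T6=5  T7=9

6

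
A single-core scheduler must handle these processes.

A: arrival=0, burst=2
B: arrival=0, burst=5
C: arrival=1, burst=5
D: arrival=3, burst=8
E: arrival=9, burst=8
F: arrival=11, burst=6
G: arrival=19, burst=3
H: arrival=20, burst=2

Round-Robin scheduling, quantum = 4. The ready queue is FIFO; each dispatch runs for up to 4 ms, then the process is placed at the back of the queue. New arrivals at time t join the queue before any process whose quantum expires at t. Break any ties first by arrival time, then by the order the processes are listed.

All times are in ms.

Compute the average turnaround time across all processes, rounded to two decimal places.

Schedule: | A 0-2 | B 2-6 | C 6-10 | D 10-14 | B 14-15 | E 15-19 | C 19-20 | F 20-24 | D 24-28 | G 28-31 | E 31-35 | H 35-37 | F 37-39 |
Completion: A=2  B=15  C=20  D=28  E=35  F=39  G=31  H=37
Turnaround times: A=2, B=15, C=19, D=25, E=26, F=28, G=12, H=17
Average turnaround = (2+15+19+25+26+28+12+17) / 8 = 144/8 = 18.00

18.00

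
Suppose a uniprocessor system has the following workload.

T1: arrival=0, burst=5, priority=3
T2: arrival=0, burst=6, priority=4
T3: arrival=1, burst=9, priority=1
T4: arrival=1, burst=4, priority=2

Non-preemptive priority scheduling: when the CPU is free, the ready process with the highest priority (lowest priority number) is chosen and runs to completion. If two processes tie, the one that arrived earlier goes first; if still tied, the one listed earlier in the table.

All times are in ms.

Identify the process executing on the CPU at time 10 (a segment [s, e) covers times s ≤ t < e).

T3

Schedule: | T1 0-5 | T3 5-14 | T4 14-18 | T2 18-24 |
Completion: T1=5  T2=24  T3=14  T4=18
Turnaround (C−A): T1=5  T2=24  T3=13  T4=17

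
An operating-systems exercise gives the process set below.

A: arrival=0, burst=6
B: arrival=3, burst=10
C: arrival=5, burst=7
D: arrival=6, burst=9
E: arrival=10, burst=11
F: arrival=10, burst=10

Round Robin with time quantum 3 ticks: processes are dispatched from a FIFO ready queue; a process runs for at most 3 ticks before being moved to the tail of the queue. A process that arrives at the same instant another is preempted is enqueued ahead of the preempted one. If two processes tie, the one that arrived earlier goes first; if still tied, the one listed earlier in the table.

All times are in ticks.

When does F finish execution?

Schedule: | A 0-3 | B 3-6 | A 6-9 | C 9-12 | D 12-15 | B 15-18 | E 18-21 | F 21-24 | C 24-27 | D 27-30 | B 30-33 | E 33-36 | F 36-39 | C 39-40 | D 40-43 | B 43-44 | E 44-47 | F 47-50 | E 50-52 | F 52-53 |
Completion: A=9  B=44  C=40  D=43  E=52  F=53
Turnaround (C−A): A=9  B=41  C=35  D=37  E=42  F=43

53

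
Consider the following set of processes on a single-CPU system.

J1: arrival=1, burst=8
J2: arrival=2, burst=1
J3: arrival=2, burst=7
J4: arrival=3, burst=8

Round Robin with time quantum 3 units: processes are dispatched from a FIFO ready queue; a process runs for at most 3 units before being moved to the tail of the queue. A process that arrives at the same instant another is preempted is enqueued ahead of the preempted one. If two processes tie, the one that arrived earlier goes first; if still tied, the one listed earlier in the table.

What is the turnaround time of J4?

Timeline: | idle 0-1 | J1 1-4 | J2 4-5 | J3 5-8 | J4 8-11 | J1 11-14 | J3 14-17 | J4 17-20 | J1 20-22 | J3 22-23 | J4 23-25 |
Completion: J1=22  J2=5  J3=23  J4=25
Turnaround (C−A): J1=21  J2=3  J3=21  J4=22
Turnaround(J4) = completion − arrival = 25 − 3 = 22

22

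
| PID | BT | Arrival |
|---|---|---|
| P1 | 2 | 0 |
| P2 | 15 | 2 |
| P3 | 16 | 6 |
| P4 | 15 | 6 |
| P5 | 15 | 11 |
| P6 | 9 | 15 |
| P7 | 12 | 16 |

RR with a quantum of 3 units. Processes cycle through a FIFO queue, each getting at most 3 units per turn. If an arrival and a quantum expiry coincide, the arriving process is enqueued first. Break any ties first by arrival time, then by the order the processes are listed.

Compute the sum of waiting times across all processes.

304

Timeline: | P1 0-2 | P2 2-8 | P3 8-11 | P4 11-14 | P2 14-17 | P5 17-20 | P3 20-23 | P4 23-26 | P6 26-29 | P7 29-32 | P2 32-35 | P5 35-38 | P3 38-41 | P4 41-44 | P6 44-47 | P7 47-50 | P2 50-53 | P5 53-56 | P3 56-59 | P4 59-62 | P6 62-65 | P7 65-68 | P5 68-71 | P3 71-74 | P4 74-77 | P7 77-80 | P5 80-83 | P3 83-84 |
Completion: P1=2  P2=53  P3=84  P4=77  P5=83  P6=65  P7=80
Turnaround (C−A): P1=2  P2=51  P3=78  P4=71  P5=72  P6=50  P7=64
Waiting = turnaround − burst: P1=0, P2=36, P3=62, P4=56, P5=57, P6=41, P7=52
Total waiting = 0 + 36 + 62 + 56 + 57 + 41 + 52 = 304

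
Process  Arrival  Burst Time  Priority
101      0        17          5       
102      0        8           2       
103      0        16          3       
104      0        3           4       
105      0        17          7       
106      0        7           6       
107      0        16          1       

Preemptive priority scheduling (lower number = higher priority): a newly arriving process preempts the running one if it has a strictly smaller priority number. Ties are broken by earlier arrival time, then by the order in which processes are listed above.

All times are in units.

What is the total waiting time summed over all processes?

250

Gantt: | 107 0-16 | 102 16-24 | 103 24-40 | 104 40-43 | 101 43-60 | 106 60-67 | 105 67-84 |
Completion: 101=60  102=24  103=40  104=43  105=84  106=67  107=16
Waiting = turnaround − burst: 101=43, 102=16, 103=24, 104=40, 105=67, 106=60, 107=0
Total waiting = 43 + 16 + 24 + 40 + 67 + 60 + 0 = 250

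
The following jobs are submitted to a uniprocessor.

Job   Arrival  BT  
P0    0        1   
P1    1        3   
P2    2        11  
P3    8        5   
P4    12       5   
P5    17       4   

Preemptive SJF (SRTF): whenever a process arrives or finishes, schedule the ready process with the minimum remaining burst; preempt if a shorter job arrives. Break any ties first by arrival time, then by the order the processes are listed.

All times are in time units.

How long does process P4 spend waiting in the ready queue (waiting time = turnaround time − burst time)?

1

Gantt: | P0 0-1 | P1 1-4 | P2 4-8 | P3 8-13 | P4 13-18 | P5 18-22 | P2 22-29 |
Completion: P0=1  P1=4  P2=29  P3=13  P4=18  P5=22
Turnaround (C−A): P0=1  P1=3  P2=27  P3=5  P4=6  P5=5
Waiting(P4) = turnaround − burst = 6 − 5 = 1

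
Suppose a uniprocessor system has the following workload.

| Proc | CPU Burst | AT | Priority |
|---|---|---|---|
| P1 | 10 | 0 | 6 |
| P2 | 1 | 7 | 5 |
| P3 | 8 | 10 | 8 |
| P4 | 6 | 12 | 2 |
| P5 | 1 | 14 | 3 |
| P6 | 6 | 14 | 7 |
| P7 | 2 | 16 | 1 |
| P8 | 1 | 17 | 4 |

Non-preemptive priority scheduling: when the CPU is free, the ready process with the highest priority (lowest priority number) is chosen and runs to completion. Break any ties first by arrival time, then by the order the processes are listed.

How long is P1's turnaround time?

10

Gantt: | P1 0-10 | P2 10-11 | P3 11-19 | P7 19-21 | P4 21-27 | P5 27-28 | P8 28-29 | P6 29-35 |
Completion: P1=10  P2=11  P3=19  P4=27  P5=28  P6=35  P7=21  P8=29
Turnaround (C−A): P1=10  P2=4  P3=9  P4=15  P5=14  P6=21  P7=5  P8=12
Turnaround(P1) = completion − arrival = 10 − 0 = 10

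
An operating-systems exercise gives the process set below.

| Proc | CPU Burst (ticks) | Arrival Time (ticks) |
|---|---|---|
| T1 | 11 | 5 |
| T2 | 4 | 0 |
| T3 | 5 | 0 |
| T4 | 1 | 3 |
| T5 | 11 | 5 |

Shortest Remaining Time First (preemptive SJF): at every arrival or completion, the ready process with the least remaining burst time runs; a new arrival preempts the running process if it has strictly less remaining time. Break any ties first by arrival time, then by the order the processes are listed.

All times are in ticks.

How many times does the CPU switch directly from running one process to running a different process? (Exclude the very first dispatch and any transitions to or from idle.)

Timeline: | T2 0-4 | T4 4-5 | T3 5-10 | T1 10-21 | T5 21-32 |
Completion: T1=21  T2=4  T3=10  T4=5  T5=32
Turnaround (C−A): T1=16  T2=4  T3=10  T4=2  T5=27

4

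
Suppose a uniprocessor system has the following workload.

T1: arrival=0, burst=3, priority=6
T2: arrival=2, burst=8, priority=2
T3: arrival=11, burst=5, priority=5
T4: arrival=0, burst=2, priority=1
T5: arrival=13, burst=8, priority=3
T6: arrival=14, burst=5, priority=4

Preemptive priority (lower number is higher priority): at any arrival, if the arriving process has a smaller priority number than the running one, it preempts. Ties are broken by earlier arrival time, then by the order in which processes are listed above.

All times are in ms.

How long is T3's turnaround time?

18

Gantt: | T4 0-2 | T2 2-10 | T1 10-11 | T3 11-13 | T5 13-21 | T6 21-26 | T3 26-29 | T1 29-31 |
Completion: T1=31  T2=10  T3=29  T4=2  T5=21  T6=26
Turnaround(T3) = completion − arrival = 29 − 11 = 18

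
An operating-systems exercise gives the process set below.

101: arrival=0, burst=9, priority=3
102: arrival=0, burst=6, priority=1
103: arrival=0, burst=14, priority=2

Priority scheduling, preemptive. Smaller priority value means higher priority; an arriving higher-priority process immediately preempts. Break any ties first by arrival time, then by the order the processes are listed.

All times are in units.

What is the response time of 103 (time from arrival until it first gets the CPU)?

Gantt: | 102 0-6 | 103 6-20 | 101 20-29 |
Completion: 101=29  102=6  103=20
Response(103) = first start − arrival = 6 − 0 = 6

6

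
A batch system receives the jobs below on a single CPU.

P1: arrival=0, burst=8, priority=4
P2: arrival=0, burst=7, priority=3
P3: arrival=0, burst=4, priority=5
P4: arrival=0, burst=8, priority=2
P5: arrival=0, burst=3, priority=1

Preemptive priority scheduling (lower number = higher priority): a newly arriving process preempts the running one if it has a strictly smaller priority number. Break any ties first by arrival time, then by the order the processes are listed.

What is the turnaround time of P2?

Schedule: | P5 0-3 | P4 3-11 | P2 11-18 | P1 18-26 | P3 26-30 |
Completion: P1=26  P2=18  P3=30  P4=11  P5=3
Turnaround(P2) = completion − arrival = 18 − 0 = 18

18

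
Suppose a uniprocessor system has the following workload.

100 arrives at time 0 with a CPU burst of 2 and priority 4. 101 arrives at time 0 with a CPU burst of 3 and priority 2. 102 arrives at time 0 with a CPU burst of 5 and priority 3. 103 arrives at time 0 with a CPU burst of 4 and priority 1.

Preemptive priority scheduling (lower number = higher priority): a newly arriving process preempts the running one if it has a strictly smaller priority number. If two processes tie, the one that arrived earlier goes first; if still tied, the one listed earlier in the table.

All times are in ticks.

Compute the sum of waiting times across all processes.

23

Schedule: | 103 0-4 | 101 4-7 | 102 7-12 | 100 12-14 |
Completion: 100=14  101=7  102=12  103=4
Waiting = turnaround − burst: 100=12, 101=4, 102=7, 103=0
Total waiting = 12 + 4 + 7 + 0 = 23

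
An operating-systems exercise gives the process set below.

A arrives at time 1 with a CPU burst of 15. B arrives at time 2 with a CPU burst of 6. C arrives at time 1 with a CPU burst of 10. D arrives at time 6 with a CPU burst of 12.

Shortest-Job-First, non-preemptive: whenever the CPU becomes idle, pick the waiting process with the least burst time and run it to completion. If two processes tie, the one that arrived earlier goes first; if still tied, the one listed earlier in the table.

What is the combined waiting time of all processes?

48

Schedule: | idle 0-1 | C 1-11 | B 11-17 | D 17-29 | A 29-44 |
Completion: A=44  B=17  C=11  D=29
Waiting = turnaround − burst: A=28, B=9, C=0, D=11
Total waiting = 28 + 9 + 0 + 11 = 48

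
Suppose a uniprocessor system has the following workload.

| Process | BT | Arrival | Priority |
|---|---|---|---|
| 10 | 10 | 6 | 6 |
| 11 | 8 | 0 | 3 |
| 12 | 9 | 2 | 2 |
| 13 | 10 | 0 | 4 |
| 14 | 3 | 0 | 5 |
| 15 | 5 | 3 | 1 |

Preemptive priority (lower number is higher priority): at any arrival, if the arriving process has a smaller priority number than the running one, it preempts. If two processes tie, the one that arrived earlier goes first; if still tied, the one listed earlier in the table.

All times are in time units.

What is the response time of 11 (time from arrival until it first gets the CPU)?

0

Gantt: | 11 0-2 | 12 2-3 | 15 3-8 | 12 8-16 | 11 16-22 | 13 22-32 | 14 32-35 | 10 35-45 |
Completion: 10=45  11=22  12=16  13=32  14=35  15=8
Turnaround (C−A): 10=39  11=22  12=14  13=32  14=35  15=5
Response(11) = first start − arrival = 0 − 0 = 0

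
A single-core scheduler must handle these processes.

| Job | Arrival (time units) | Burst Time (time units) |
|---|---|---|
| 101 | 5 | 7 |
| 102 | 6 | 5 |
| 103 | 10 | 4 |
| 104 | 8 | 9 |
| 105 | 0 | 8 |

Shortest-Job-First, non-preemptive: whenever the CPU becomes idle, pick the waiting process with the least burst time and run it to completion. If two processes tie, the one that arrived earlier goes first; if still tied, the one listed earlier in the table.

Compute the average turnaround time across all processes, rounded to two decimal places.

Timeline: | 105 0-8 | 102 8-13 | 103 13-17 | 101 17-24 | 104 24-33 |
Completion: 101=24  102=13  103=17  104=33  105=8
Turnaround times: 101=19, 102=7, 103=7, 104=25, 105=8
Average turnaround = (19+7+7+25+8) / 5 = 66/5 = 13.20

13.20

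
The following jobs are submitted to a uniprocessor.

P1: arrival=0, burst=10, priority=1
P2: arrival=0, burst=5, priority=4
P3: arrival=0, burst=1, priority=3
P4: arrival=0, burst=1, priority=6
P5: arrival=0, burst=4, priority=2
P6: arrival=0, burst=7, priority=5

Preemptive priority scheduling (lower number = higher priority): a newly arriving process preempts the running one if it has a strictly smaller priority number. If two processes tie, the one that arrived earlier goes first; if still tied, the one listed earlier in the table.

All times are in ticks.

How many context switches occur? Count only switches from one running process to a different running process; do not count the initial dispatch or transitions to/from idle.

5

Gantt: | P1 0-10 | P5 10-14 | P3 14-15 | P2 15-20 | P6 20-27 | P4 27-28 |
Completion: P1=10  P2=20  P3=15  P4=28  P5=14  P6=27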